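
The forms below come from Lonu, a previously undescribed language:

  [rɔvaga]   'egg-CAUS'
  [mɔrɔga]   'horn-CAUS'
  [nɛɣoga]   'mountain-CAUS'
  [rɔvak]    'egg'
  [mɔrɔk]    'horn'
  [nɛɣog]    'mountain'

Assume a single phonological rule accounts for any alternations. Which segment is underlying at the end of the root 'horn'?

'horn' shows [k] ~ [g] at the end of the stem ([mɔrɔk] vs [mɔrɔga]).
If /g/ were underlying and a rule turned it into [k] in isolation, 'mountain' would also alternate; but it has [g] in both [nɛɣog] and [nɛɣoga].
The underlying segment must be /k/; voiceless stops become voiced between vowels, yielding [g] there.

/k/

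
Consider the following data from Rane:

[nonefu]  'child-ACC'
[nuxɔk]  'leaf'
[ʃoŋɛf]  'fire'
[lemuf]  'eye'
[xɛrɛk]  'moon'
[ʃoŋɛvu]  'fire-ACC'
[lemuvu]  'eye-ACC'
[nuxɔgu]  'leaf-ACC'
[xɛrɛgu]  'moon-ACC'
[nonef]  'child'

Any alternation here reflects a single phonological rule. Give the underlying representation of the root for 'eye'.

/lemuv/

'eye' shows [v] ~ [f] at the end of the stem ([lemuvu] vs [lemuf]).
Compare 'child', with invariant [f] in [nonefu] and [nonef]: an analysis with underlying /f/ and a rule producing [v] before the ACC suffix would wrongly predict alternation here too.
The alternation reflects word-final obstruent devoicing: voiced obstruents become voiceless word-finally. /v/ is underlying.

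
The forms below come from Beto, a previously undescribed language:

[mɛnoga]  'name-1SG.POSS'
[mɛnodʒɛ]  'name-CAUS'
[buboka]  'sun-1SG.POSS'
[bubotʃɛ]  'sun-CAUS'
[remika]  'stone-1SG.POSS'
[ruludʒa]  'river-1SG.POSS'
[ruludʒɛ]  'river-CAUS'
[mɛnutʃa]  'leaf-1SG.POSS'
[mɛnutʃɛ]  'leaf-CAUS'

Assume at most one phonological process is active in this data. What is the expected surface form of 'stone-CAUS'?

In [buboka] and [bubotʃɛ] the final segment of 'sun' alternates: [k] ~ [tʃ].
If /tʃ/ were underlying and a rule turned it into [k] before the 1SG.POSS suffix, 'leaf' would also alternate; but it has [tʃ] in both [mɛnutʃa] and [mɛnutʃɛ].
Therefore /k/ is basic and [tʃ] is derived by palatalization before a front vowel (/k/ and /g/ become palato-alveolar [tʃ] and [dʒ] before a front vowel).
The one attested form of 'stone', [remika], shows underlying /remik/. Applying the same rule before a front vowel gives [remitʃɛ].

[remitʃɛ]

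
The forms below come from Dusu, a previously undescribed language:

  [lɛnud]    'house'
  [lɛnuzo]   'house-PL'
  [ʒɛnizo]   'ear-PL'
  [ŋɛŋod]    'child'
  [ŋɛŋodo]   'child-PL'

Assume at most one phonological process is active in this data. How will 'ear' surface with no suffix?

[ʒɛnid]

The stem for 'house' ends in [d] in [lɛnud] but [z] in [lɛnuzo].
Compare 'child', with invariant [d] in [ŋɛŋod] and [ŋɛŋodo]: an analysis with underlying /d/ and a rule producing [z] before the PL suffix would wrongly predict alternation here too.
The underlying segment must be /z/; voiced fricatives become stops word-finally, yielding [d] there.
From [ʒɛnizo] the stem 'ear' is /ʒɛniz/; word-finally this yields [ʒɛnid].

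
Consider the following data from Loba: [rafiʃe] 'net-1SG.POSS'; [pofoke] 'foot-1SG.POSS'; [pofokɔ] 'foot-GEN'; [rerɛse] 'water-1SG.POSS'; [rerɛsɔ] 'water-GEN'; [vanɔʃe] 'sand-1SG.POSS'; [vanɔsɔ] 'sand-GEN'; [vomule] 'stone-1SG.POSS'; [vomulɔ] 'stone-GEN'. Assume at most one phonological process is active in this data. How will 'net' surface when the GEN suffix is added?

The stem for 'sand' ends in [ʃ] in [vanɔʃe] but [s] in [vanɔsɔ].
If /s/ were underlying and a rule turned it into [ʃ] before the 1SG.POSS suffix, 'water' would also alternate; but it has [s] in both [rerɛse] and [rerɛsɔ].
So /ʃ/ is underlying, and a rule of depalatalization — palato-alveolar /ʃ/ becomes [s] when no front vowel follows — gives [s].
The one attested form of 'net', [rafiʃe], shows underlying /rafiʃ/. Applying the same rule when no front vowel follows gives [rafisɔ].

[rafisɔ]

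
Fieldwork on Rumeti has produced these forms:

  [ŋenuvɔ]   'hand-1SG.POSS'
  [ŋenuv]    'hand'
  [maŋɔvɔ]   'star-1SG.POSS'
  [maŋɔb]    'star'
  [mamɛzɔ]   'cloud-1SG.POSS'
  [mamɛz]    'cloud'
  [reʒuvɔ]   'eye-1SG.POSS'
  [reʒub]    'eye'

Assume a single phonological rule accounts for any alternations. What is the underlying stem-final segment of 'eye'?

/b/

The stem for 'eye' ends in [v] in [reʒuvɔ] but [b] in [reʒub].
But 'hand' keeps [v] in both environments ([ŋenuvɔ], [ŋenuv]), so there is no rule changing /v/ to [b] in isolation.
Therefore /b/ is basic and [v] is derived by intervocalic spirantization (voiced stops become fricatives between vowels).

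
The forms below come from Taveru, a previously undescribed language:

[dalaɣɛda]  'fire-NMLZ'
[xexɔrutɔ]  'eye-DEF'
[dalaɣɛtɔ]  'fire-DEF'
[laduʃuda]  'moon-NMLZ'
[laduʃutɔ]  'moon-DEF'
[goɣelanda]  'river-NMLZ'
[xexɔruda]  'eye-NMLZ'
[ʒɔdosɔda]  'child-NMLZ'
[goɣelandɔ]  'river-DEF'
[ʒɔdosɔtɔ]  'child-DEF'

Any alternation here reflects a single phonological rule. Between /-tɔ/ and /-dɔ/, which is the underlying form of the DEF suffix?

The DEF morpheme has two allomorphs, [-dɔ] and [-tɔ].
The NMLZ suffix, which begins with [d], is invariant after every stem; so [d] is not altered by any rule here.
So the underlying form is /-tɔ/, and voiceless stops become voiced after a nasal.

/-tɔ/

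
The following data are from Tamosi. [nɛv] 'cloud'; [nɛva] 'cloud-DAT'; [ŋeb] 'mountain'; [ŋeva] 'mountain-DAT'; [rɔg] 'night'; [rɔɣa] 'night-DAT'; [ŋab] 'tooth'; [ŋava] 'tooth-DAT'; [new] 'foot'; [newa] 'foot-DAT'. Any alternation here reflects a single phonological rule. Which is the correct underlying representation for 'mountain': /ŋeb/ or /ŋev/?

/ŋeb/

In [ŋeb] and [ŋeva] the final segment of 'mountain' alternates: [b] ~ [v].
The stem 'cloud' ([nɛv], [nɛva]) shows [v] unchanged in both environments, so [v] cannot be basic with [b] derived in isolation.
The underlying segment must be /b/; voiced stops become fricatives between vowels, yielding [v] there.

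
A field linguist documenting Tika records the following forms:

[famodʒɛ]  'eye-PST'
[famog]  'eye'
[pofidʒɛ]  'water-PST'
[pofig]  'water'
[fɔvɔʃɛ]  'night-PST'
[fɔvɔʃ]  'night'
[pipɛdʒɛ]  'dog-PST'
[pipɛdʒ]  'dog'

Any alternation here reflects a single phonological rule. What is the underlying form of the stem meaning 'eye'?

/famog/

In [famodʒɛ] and [famog] the final segment of 'eye' alternates: [dʒ] ~ [g].
Compare 'dog', with invariant [dʒ] in [pipɛdʒɛ] and [pipɛdʒ]: an analysis with underlying /dʒ/ and a rule producing [g] in isolation would wrongly predict alternation here too.
The alternation reflects palatalization before a front vowel: /g/ becomes palato-alveolar [dʒ] before a front vowel. /g/ is underlying.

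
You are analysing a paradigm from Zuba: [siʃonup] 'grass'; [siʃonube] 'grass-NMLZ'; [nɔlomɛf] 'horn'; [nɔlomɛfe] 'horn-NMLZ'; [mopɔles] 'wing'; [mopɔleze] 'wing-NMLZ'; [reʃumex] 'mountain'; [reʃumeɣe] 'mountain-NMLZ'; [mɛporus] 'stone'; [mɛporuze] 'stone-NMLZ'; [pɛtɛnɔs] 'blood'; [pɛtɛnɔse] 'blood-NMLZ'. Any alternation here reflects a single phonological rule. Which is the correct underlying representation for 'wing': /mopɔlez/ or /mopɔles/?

The stem for 'wing' ends in [s] in [mopɔles] but [z] in [mopɔleze].
If /s/ were underlying and a rule turned it into [z] before the NMLZ suffix, 'blood' would also alternate; but it has [s] in both [pɛtɛnɔs] and [pɛtɛnɔse].
So /z/ is underlying, and a rule of word-final obstruent devoicing — voiced obstruents become voiceless word-finally — gives [s].

/mopɔlez/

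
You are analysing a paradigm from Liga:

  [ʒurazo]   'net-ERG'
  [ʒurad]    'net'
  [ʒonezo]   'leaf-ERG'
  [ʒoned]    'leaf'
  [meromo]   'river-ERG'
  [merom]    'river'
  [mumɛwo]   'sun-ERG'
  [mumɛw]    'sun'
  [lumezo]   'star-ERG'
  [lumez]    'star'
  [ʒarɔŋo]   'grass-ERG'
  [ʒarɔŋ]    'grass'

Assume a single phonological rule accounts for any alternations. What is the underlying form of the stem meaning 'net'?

In [ʒurazo] and [ʒurad] the final segment of 'net' alternates: [z] ~ [d].
Compare 'star', with invariant [z] in [lumezo] and [lumez]: an analysis with underlying /z/ and a rule producing [d] in isolation would wrongly predict alternation here too.
So /d/ is underlying, and a rule of intervocalic spirantization — voiced stops become fricatives between vowels — gives [z].
The underlying form of 'net' is therefore /ʒurad/.

/ʒurad/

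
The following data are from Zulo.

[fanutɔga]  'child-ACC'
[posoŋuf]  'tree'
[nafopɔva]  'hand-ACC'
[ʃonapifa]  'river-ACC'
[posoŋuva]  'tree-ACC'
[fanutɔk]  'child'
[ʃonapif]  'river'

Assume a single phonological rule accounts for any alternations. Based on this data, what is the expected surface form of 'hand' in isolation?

'tree' shows [f] ~ [v] at the end of the stem ([posoŋuf] vs [posoŋuva]).
But 'river' keeps [f] in both environments ([ʃonapif], [ʃonapifa]), so there is no rule changing /f/ to [v] before the ACC suffix.
Therefore /v/ is basic and [f] is derived by word-final obstruent devoicing (voiced obstruents become voiceless word-finally).
From [nafopɔva] the stem 'hand' is /nafopɔv/; word-finally this yields [nafopɔf].

[nafopɔf]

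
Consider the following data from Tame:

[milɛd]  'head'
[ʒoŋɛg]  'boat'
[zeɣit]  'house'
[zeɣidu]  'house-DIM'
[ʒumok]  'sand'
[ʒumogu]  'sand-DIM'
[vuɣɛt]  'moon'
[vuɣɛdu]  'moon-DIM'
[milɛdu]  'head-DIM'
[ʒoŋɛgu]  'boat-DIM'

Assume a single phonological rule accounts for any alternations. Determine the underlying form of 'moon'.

The stem for 'moon' ends in [t] in [vuɣɛt] but [d] in [vuɣɛdu].
The stem 'head' ([milɛd], [milɛdu]) shows [d] unchanged in both environments, so [d] cannot be basic with [t] derived in isolation.
So /t/ is underlying, and a rule of intervocalic voicing — voiceless stops become voiced between vowels — gives [d].
The underlying form of 'moon' is therefore /vuɣɛt/.

/vuɣɛt/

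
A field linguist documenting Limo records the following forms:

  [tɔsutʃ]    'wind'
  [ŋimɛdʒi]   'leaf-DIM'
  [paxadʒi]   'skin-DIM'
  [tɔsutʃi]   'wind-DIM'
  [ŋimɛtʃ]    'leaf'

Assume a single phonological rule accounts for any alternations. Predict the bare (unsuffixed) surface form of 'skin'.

The root 'leaf' surfaces as [ŋimɛdʒi] and [ŋimɛtʃ], with a stem-final [dʒ] ~ [tʃ] alternation.
The stem 'wind' ([tɔsutʃi], [tɔsutʃ]) shows [tʃ] unchanged in both environments, so [tʃ] cannot be basic with [dʒ] derived before the DIM suffix.
So /dʒ/ is underlying, and a rule of word-final obstruent devoicing — voiced obstruents become voiceless word-finally — gives [tʃ].
From [paxadʒi] the stem 'skin' is /paxadʒ/; word-finally this yields [paxatʃ].

[paxatʃ]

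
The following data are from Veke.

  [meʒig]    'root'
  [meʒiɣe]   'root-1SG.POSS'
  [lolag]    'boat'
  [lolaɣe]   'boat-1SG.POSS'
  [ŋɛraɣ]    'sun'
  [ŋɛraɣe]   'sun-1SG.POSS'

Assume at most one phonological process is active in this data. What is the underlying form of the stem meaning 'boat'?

/lolag/

The root 'boat' surfaces as [lolag] and [lolaɣe], with a stem-final [g] ~ [ɣ] alternation.
If /ɣ/ were underlying and a rule turned it into [g] in isolation, 'sun' would also alternate; but it has [ɣ] in both [ŋɛraɣ] and [ŋɛraɣe].
The underlying segment must be /g/; voiced stops become fricatives between vowels, yielding [ɣ] there.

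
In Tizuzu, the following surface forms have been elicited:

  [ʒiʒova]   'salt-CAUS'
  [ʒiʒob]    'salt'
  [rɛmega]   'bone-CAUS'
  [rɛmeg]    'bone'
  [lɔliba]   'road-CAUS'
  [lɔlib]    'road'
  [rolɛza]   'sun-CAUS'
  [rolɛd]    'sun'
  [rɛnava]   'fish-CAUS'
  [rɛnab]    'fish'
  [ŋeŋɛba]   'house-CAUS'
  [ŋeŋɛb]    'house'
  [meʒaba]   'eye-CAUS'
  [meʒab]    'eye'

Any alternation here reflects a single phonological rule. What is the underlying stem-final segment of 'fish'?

The stem for 'fish' ends in [v] in [rɛnava] but [b] in [rɛnab].
Compare 'house', with invariant [b] in [ŋeŋɛba] and [ŋeŋɛb]: an analysis with underlying /b/ and a rule producing [v] before the CAUS suffix would wrongly predict alternation here too.
Therefore /v/ is basic and [b] is derived by word-final hardening (voiced fricatives become stops word-finally).

/v/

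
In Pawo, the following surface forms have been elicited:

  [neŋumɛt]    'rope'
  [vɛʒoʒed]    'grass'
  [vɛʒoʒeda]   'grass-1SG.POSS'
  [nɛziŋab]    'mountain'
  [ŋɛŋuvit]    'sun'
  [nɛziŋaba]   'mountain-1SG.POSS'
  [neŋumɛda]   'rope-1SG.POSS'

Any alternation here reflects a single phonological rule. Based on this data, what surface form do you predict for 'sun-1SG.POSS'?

[ŋɛŋuvida]

In [neŋumɛda] and [neŋumɛt] the final segment of 'rope' alternates: [d] ~ [t].
But 'grass' keeps [d] in both environments ([vɛʒoʒeda], [vɛʒoʒed]), so there is no rule changing /d/ to [t] in isolation.
So /t/ is underlying, and a rule of intervocalic voicing — voiceless stops become voiced between vowels — gives [d].
The one attested form of 'sun', [ŋɛŋuvit], shows underlying /ŋɛŋuvit/. Applying the same rule between vowels gives [ŋɛŋuvida].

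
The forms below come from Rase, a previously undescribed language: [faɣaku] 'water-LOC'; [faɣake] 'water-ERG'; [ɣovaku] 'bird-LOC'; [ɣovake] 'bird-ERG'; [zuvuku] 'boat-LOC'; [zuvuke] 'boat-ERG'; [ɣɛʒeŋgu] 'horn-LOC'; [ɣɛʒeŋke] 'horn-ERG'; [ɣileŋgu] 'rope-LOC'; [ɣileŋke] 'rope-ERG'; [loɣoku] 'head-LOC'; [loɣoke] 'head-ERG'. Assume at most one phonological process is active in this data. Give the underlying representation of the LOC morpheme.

The LOC morpheme has two allomorphs, [-gu] and [-ku].
By contrast the ERG suffix keeps its initial [k] throughout — that segment must be underlying.
So the underlying form is /-gu/, and voiced stops become voiceless after a vowel.

/-gu/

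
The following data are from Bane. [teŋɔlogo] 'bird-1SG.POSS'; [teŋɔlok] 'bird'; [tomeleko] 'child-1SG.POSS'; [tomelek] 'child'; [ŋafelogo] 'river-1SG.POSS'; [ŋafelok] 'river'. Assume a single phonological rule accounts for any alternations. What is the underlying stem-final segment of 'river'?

The stem for 'river' ends in [g] in [ŋafelogo] but [k] in [ŋafelok].
The stem 'child' ([tomeleko], [tomelek]) shows [k] unchanged in both environments, so [k] cannot be basic with [g] derived before the 1SG.POSS suffix.
The underlying segment must be /g/; voiced obstruents become voiceless word-finally, yielding [k] there.

/g/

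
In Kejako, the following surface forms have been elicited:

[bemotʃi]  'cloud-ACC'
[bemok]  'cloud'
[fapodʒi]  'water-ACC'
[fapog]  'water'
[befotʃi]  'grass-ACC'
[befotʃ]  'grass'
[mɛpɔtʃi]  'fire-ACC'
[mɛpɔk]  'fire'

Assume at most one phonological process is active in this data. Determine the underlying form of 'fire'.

The root 'fire' surfaces as [mɛpɔtʃi] and [mɛpɔk], with a stem-final [tʃ] ~ [k] alternation.
Compare 'grass', with invariant [tʃ] in [befotʃi] and [befotʃ]: an analysis with underlying /tʃ/ and a rule producing [k] in isolation would wrongly predict alternation here too.
The underlying segment must be /k/; /k/ and /g/ become palato-alveolar [tʃ] and [dʒ] before a front vowel, yielding [tʃ] there.
The underlying form of 'fire' is therefore /mɛpɔk/.

/mɛpɔk/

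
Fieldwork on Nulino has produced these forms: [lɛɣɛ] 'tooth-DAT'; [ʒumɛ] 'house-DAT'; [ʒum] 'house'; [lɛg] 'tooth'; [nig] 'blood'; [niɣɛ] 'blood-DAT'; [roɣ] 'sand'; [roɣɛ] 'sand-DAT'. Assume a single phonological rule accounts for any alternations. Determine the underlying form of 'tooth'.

/lɛg/

The root 'tooth' surfaces as [lɛɣɛ] and [lɛg], with a stem-final [ɣ] ~ [g] alternation.
But 'sand' keeps [ɣ] in both environments ([roɣɛ], [roɣ]), so there is no rule changing /ɣ/ to [g] in isolation.
The alternation reflects intervocalic spirantization: voiced stops become fricatives between vowels. /g/ is underlying.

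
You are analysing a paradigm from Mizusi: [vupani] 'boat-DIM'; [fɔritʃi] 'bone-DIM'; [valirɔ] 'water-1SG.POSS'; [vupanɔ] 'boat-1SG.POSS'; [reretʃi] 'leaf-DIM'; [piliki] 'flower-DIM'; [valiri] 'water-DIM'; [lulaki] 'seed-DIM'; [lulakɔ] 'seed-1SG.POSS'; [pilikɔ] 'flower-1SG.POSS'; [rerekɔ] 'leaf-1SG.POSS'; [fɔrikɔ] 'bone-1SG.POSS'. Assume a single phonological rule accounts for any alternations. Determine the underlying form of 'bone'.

'bone' shows [k] ~ [tʃ] at the end of the stem ([fɔrikɔ] vs [fɔritʃi]).
But 'flower' keeps [k] in both environments ([pilikɔ], [piliki]), so there is no rule changing /k/ to [tʃ] before the DIM suffix.
So /tʃ/ is underlying, and a rule of depalatalization — palato-alveolar /tʃ/ becomes [k] when no front vowel follows — gives [k].

/fɔritʃ/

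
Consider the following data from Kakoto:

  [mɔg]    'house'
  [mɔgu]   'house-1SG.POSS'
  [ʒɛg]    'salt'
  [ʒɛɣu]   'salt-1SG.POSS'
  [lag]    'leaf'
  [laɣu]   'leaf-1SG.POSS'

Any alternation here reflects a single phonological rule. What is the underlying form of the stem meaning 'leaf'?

/laɣ/

In [lag] and [laɣu] the final segment of 'leaf' alternates: [g] ~ [ɣ].
Compare 'house', with invariant [g] in [mɔg] and [mɔgu]: an analysis with underlying /g/ and a rule producing [ɣ] before the 1SG.POSS suffix would wrongly predict alternation here too.
So /ɣ/ is underlying, and a rule of word-final hardening — voiced fricatives become stops word-finally — gives [g].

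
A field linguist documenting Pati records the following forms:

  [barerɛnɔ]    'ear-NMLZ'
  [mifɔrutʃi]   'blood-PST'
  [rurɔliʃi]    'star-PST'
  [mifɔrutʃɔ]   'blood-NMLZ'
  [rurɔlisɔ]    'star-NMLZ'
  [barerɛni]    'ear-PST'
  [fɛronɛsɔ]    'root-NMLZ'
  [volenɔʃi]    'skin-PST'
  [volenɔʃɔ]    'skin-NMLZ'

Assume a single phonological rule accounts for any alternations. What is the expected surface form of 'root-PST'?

'star' shows [s] ~ [ʃ] at the end of the stem ([rurɔlisɔ] vs [rurɔliʃi]).
The stem 'skin' ([volenɔʃɔ], [volenɔʃi]) shows [ʃ] unchanged in both environments, so [ʃ] cannot be basic with [s] derived before the NMLZ suffix.
The underlying segment must be /s/; /s/ becomes palato-alveolar [ʃ] before a front vowel, yielding [ʃ] there.
From [fɛronɛsɔ] the stem 'root' is /fɛronɛs/; before a front vowel this yields [fɛronɛʃi].

[fɛronɛʃi]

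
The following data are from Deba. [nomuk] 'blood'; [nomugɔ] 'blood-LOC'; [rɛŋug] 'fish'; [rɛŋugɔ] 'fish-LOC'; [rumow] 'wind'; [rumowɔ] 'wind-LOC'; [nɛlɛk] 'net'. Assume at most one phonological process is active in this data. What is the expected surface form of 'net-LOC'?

[nɛlɛgɔ]

In [nomuk] and [nomugɔ] the final segment of 'blood' alternates: [k] ~ [g].
Compare 'fish', with invariant [g] in [rɛŋug] and [rɛŋugɔ]: an analysis with underlying /g/ and a rule producing [k] in isolation would wrongly predict alternation here too.
The underlying segment must be /k/; voiceless stops become voiced between vowels, yielding [g] there.
The one attested form of 'net', [nɛlɛk], shows underlying /nɛlɛk/. Applying the same rule between vowels gives [nɛlɛgɔ].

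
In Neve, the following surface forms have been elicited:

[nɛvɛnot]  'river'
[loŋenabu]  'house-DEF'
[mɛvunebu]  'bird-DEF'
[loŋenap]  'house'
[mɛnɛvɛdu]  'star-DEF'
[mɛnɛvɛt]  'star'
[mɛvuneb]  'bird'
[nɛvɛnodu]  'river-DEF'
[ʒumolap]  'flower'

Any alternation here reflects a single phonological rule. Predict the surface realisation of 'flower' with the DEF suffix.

The stem for 'house' ends in [p] in [loŋenap] but [b] in [loŋenabu].
Compare 'bird', with invariant [b] in [mɛvuneb] and [mɛvunebu]: an analysis with underlying /b/ and a rule producing [p] in isolation would wrongly predict alternation here too.
The underlying segment must be /p/; voiceless stops become voiced between vowels, yielding [b] there.
The one attested form of 'flower', [ʒumolap], shows underlying /ʒumolap/. Applying the same rule between vowels gives [ʒumolabu].

[ʒumolabu]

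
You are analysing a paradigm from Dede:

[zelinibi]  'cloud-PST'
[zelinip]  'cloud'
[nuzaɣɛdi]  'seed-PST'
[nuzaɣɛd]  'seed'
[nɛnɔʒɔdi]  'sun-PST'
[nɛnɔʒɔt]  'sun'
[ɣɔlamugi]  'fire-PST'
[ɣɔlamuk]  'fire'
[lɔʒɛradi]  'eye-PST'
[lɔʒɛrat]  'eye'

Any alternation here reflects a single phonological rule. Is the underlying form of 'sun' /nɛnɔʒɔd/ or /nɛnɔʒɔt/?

The root 'sun' surfaces as [nɛnɔʒɔdi] and [nɛnɔʒɔt], with a stem-final [d] ~ [t] alternation.
Compare 'seed', with invariant [d] in [nuzaɣɛdi] and [nuzaɣɛd]: an analysis with underlying /d/ and a rule producing [t] in isolation would wrongly predict alternation here too.
Therefore /t/ is basic and [d] is derived by intervocalic voicing (voiceless stops become voiced between vowels).

/nɛnɔʒɔt/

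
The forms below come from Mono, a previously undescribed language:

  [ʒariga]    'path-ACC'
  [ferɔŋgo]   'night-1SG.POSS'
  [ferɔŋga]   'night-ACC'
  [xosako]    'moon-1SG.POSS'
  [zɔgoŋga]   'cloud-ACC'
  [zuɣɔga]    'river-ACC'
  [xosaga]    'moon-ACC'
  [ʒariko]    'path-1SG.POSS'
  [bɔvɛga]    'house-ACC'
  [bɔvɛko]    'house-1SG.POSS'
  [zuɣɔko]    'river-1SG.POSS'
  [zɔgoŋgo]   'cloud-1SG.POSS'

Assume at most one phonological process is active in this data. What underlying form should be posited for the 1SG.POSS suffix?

/-ko/

The 1SG.POSS morpheme has two allomorphs, [-go] and [-ko].
By contrast the ACC suffix keeps its initial [g] throughout — that segment must be underlying.
So the underlying form is /-ko/, and voiceless stops become voiced after a nasal.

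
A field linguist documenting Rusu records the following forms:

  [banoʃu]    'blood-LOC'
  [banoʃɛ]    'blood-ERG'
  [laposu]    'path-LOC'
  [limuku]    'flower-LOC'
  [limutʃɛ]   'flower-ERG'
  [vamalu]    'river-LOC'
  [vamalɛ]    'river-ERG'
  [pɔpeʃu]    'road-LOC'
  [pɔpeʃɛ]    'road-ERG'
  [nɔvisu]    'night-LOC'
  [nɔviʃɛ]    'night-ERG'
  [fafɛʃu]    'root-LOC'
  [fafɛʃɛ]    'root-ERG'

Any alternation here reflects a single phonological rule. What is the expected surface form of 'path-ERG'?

The stem for 'night' ends in [s] in [nɔvisu] but [ʃ] in [nɔviʃɛ].
If /ʃ/ were underlying and a rule turned it into [s] before the LOC suffix, 'root' would also alternate; but it has [ʃ] in both [fafɛʃu] and [fafɛʃɛ].
So /s/ is underlying, and a rule of palatalization before a front vowel — /k/ and /s/ become palato-alveolar [tʃ] and [ʃ] before a front vowel — gives [ʃ].
From [laposu] the stem 'path' is /lapos/; before a front vowel this yields [lapoʃɛ].

[lapoʃɛ]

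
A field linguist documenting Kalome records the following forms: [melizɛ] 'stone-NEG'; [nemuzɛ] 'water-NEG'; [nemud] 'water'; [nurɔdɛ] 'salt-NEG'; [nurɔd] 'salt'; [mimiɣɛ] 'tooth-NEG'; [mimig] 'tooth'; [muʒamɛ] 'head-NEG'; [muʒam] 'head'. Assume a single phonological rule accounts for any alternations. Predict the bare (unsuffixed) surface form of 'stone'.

'water' shows [z] ~ [d] at the end of the stem ([nemuzɛ] vs [nemud]).
But 'salt' keeps [d] in both environments ([nurɔdɛ], [nurɔd]), so there is no rule changing /d/ to [z] before the NEG suffix.
Therefore /z/ is basic and [d] is derived by word-final hardening (voiced fricatives become stops word-finally).
From [melizɛ] the stem 'stone' is /meliz/; word-finally this yields [melid].

[melid]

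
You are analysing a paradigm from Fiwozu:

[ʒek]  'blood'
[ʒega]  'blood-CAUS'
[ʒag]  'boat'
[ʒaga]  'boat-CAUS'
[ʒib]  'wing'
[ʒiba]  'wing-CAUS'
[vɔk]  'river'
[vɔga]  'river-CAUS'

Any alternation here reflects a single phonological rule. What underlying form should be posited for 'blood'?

/ʒek/

The root 'blood' surfaces as [ʒek] and [ʒega], with a stem-final [k] ~ [g] alternation.
The stem 'boat' ([ʒag], [ʒaga]) shows [g] unchanged in both environments, so [g] cannot be basic with [k] derived in isolation.
So /k/ is underlying, and a rule of intervocalic voicing — voiceless stops become voiced between vowels — gives [g].
The underlying form of 'blood' is therefore /ʒek/.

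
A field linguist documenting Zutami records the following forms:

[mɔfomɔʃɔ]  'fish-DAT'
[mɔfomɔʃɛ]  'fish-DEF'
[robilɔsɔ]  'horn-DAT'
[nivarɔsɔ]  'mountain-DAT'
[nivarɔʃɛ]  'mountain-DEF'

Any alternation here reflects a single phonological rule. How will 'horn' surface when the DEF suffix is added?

[robilɔʃɛ]

In [nivarɔsɔ] and [nivarɔʃɛ] the final segment of 'mountain' alternates: [s] ~ [ʃ].
Compare 'fish', with invariant [ʃ] in [mɔfomɔʃɔ] and [mɔfomɔʃɛ]: an analysis with underlying /ʃ/ and a rule producing [s] before the DAT suffix would wrongly predict alternation here too.
The underlying segment must be /s/; /s/ becomes palato-alveolar [ʃ] before a front vowel, yielding [ʃ] there.
The one attested form of 'horn', [robilɔsɔ], shows underlying /robilɔs/. Applying the same rule before a front vowel gives [robilɔʃɛ].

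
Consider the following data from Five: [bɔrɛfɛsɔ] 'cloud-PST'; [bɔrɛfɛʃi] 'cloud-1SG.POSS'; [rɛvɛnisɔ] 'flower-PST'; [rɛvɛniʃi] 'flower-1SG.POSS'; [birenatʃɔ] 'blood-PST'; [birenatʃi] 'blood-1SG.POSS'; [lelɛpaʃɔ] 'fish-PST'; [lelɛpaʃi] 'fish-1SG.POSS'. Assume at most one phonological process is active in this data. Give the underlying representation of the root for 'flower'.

'flower' shows [s] ~ [ʃ] at the end of the stem ([rɛvɛnisɔ] vs [rɛvɛniʃi]).
The stem 'fish' ([lelɛpaʃɔ], [lelɛpaʃi]) shows [ʃ] unchanged in both environments, so [ʃ] cannot be basic with [s] derived before the PST suffix.
So /s/ is underlying, and a rule of palatalization before a front vowel — /s/ becomes palato-alveolar [ʃ] before a front vowel — gives [ʃ].
Hence 'flower' is /rɛvɛnis/ underlyingly.

/rɛvɛnis/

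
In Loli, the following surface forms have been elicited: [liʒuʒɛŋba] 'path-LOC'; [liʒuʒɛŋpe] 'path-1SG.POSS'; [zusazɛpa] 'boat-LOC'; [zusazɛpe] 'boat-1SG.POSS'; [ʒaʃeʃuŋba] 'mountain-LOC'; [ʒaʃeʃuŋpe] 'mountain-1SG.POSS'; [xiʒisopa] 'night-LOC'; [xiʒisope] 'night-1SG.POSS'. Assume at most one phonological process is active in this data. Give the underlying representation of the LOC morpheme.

/-ba/

The LOC morpheme has two allomorphs, [-ba] and [-pa].
By contrast the 1SG.POSS suffix keeps its initial [p] throughout — that segment must be underlying.
The LOC suffix is therefore /-ba/ underlyingly, with post-vocalic devoicing: voiced stops become voiceless after a vowel.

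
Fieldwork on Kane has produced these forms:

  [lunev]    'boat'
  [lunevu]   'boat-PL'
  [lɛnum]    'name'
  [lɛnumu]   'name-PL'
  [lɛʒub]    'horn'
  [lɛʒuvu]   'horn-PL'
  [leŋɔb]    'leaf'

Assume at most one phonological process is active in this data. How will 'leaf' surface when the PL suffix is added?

[leŋɔvu]

The stem for 'horn' ends in [b] in [lɛʒub] but [v] in [lɛʒuvu].
Compare 'boat', with invariant [v] in [lunev] and [lunevu]: an analysis with underlying /v/ and a rule producing [b] in isolation would wrongly predict alternation here too.
The alternation reflects intervocalic spirantization: voiced stops become fricatives between vowels. /b/ is underlying.
The one attested form of 'leaf', [leŋɔb], shows underlying /leŋɔb/. Applying the same rule between vowels gives [leŋɔvu].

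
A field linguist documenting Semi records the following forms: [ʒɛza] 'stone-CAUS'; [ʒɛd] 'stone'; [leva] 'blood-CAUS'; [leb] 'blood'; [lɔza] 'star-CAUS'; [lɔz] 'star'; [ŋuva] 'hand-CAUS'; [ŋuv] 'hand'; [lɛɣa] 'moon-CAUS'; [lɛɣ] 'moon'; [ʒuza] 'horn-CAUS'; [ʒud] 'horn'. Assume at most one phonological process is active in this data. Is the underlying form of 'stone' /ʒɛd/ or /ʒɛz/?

/ʒɛd/

'stone' shows [z] ~ [d] at the end of the stem ([ʒɛza] vs [ʒɛd]).
Compare 'star', with invariant [z] in [lɔza] and [lɔz]: an analysis with underlying /z/ and a rule producing [d] in isolation would wrongly predict alternation here too.
The underlying segment must be /d/; voiced stops become fricatives between vowels, yielding [z] there.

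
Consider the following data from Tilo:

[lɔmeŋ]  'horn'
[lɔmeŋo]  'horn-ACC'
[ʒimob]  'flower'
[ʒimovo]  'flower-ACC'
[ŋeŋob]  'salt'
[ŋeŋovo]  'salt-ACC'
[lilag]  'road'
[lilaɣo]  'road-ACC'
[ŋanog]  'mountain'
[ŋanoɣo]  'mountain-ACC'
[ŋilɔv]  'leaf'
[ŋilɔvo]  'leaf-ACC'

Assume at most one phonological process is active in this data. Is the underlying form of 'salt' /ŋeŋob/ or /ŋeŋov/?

/ŋeŋob/

The stem for 'salt' ends in [b] in [ŋeŋob] but [v] in [ŋeŋovo].
The stem 'leaf' ([ŋilɔv], [ŋilɔvo]) shows [v] unchanged in both environments, so [v] cannot be basic with [b] derived in isolation.
The underlying segment must be /b/; voiced stops become fricatives between vowels, yielding [v] there.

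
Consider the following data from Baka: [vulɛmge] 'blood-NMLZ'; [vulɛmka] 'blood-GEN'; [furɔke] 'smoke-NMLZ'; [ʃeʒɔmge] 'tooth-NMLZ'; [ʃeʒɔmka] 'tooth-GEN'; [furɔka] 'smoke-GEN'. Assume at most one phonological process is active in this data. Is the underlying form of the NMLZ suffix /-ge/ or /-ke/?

The NMLZ morpheme has two allomorphs, [-ge] and [-ke].
The GEN suffix, which begins with [k], is invariant after every stem; so [k] is not altered by any rule here.
So the underlying form is /-ge/, and voiced stops become voiceless after a vowel.

/-ge/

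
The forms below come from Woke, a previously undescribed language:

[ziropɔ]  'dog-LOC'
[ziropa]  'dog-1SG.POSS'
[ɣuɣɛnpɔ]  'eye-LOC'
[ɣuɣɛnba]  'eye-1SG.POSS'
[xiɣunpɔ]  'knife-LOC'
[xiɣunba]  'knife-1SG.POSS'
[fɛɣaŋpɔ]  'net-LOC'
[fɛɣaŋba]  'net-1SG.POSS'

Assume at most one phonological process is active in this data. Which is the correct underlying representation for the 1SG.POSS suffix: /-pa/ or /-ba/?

/-ba/

The 1SG.POSS morpheme has two allomorphs, [-ba] and [-pa].
The LOC suffix, which begins with [p], is invariant after every stem; so [p] is not altered by any rule here.
So the underlying form is /-ba/, and voiced stops become voiceless after a vowel.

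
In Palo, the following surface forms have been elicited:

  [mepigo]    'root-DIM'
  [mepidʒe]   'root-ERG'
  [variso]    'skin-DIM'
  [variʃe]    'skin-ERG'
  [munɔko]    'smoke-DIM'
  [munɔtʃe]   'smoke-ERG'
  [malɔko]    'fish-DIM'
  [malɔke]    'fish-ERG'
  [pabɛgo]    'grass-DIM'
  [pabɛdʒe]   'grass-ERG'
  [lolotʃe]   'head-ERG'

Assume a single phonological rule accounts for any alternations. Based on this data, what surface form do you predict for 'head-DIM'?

[loloko]

The root 'smoke' surfaces as [munɔko] and [munɔtʃe], with a stem-final [k] ~ [tʃ] alternation.
The stem 'fish' ([malɔko], [malɔke]) shows [k] unchanged in both environments, so [k] cannot be basic with [tʃ] derived before the ERG suffix.
The alternation reflects depalatalization: palato-alveolar /tʃ/, /dʒ/ and /ʃ/ become [k], [g] and [s] when no front vowel follows. /tʃ/ is underlying.
The one attested form of 'head', [lolotʃe], shows underlying /lolotʃ/. Applying the same rule when no front vowel follows gives [loloko].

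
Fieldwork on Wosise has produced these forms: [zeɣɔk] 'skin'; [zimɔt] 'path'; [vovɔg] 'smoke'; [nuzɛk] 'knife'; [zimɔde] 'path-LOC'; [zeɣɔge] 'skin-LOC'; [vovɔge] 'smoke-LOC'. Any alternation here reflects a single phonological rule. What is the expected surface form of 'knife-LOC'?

'skin' shows [k] ~ [g] at the end of the stem ([zeɣɔk] vs [zeɣɔge]).
Compare 'smoke', with invariant [g] in [vovɔg] and [vovɔge]: an analysis with underlying /g/ and a rule producing [k] in isolation would wrongly predict alternation here too.
Therefore /k/ is basic and [g] is derived by intervocalic voicing (voiceless stops become voiced between vowels).
The one attested form of 'knife', [nuzɛk], shows underlying /nuzɛk/. Applying the same rule between vowels gives [nuzɛge].

[nuzɛge]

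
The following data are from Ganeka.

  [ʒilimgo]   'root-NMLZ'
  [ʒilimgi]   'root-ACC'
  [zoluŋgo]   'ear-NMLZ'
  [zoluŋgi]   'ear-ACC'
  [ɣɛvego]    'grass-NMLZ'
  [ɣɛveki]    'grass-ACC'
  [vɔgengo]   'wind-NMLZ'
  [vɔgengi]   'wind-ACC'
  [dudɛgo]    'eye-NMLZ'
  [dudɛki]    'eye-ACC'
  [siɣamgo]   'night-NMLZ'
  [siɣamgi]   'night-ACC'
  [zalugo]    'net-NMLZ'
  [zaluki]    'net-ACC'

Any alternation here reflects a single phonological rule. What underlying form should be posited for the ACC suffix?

The ACC suffix surfaces as [-gi] and [-ki], depending on the final segment of the stem.
By contrast the NMLZ suffix keeps its initial [g] throughout — that segment must be underlying.
The ACC suffix is therefore /-ki/ underlyingly, with post-nasal voicing: voiceless stops become voiced after a nasal.

/-ki/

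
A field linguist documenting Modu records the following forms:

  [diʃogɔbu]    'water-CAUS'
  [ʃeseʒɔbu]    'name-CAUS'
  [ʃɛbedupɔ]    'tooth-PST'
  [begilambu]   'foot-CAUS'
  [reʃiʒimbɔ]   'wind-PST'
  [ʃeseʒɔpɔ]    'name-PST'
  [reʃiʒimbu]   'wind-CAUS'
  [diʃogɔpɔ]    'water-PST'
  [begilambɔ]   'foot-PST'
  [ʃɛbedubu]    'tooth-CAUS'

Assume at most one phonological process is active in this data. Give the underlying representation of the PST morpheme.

/-pɔ/

The PST suffix surfaces as [-bɔ] and [-pɔ], depending on the final segment of the stem.
The CAUS suffix, which begins with [b], is invariant after every stem; so [b] is not altered by any rule here.
The PST suffix is therefore /-pɔ/ underlyingly, with post-nasal voicing: voiceless stops become voiced after a nasal.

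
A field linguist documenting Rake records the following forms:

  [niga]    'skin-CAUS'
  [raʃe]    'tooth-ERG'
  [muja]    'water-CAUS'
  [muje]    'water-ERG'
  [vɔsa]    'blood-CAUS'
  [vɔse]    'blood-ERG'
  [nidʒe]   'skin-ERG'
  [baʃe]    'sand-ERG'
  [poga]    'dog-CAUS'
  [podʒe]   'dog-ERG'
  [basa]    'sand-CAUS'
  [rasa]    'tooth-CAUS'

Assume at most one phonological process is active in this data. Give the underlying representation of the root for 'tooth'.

/raʃ/

In [raʃe] and [rasa] the final segment of 'tooth' alternates: [ʃ] ~ [s].
Compare 'blood', with invariant [s] in [vɔse] and [vɔsa]: an analysis with underlying /s/ and a rule producing [ʃ] before the ERG suffix would wrongly predict alternation here too.
The underlying segment must be /ʃ/; palato-alveolar /dʒ/ and /ʃ/ become [g] and [s] when no front vowel follows, yielding [s] there.
So 'tooth' = /raʃ/.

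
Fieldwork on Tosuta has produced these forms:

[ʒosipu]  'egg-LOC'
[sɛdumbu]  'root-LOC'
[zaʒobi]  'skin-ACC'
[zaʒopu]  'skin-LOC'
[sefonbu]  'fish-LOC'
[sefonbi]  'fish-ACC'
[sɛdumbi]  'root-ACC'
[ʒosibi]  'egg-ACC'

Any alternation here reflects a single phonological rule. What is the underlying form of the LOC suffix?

The LOC morpheme has two allomorphs, [-bu] and [-pu].
By contrast the ACC suffix keeps its initial [b] throughout — that segment must be underlying.
So the underlying form is /-pu/, and voiceless stops become voiced after a nasal.

/-pu/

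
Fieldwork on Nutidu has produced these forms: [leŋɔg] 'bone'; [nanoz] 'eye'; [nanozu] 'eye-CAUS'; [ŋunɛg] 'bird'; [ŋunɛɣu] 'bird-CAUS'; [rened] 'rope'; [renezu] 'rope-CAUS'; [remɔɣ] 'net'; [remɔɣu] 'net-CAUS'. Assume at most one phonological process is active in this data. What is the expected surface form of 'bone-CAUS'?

The root 'bird' surfaces as [ŋunɛg] and [ŋunɛɣu], with a stem-final [g] ~ [ɣ] alternation.
The stem 'net' ([remɔɣ], [remɔɣu]) shows [ɣ] unchanged in both environments, so [ɣ] cannot be basic with [g] derived in isolation.
The alternation reflects intervocalic spirantization: voiced stops become fricatives between vowels. /g/ is underlying.
From [leŋɔg] the stem 'bone' is /leŋɔg/; between vowels this yields [leŋɔɣu].

[leŋɔɣu]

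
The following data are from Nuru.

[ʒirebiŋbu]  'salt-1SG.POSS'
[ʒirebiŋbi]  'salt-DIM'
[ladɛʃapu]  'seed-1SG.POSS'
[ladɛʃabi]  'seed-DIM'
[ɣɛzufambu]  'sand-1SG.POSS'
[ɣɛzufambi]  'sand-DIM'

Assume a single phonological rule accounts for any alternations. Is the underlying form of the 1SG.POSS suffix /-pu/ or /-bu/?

The 1SG.POSS suffix surfaces as [-bu] and [-pu], depending on the final segment of the stem.
By contrast the DIM suffix keeps its initial [b] throughout — that segment must be underlying.
The 1SG.POSS suffix is therefore /-pu/ underlyingly, with post-nasal voicing: voiceless stops become voiced after a nasal.

/-pu/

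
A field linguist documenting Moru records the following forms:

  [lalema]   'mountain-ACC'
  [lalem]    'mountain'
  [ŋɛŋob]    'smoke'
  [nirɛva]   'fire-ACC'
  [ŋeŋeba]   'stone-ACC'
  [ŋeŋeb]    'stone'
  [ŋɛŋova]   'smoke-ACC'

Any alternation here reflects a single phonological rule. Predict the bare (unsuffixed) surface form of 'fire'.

[nirɛb]

In [ŋɛŋova] and [ŋɛŋob] the final segment of 'smoke' alternates: [v] ~ [b].
If /b/ were underlying and a rule turned it into [v] before the ACC suffix, 'stone' would also alternate; but it has [b] in both [ŋeŋeba] and [ŋeŋeb].
The alternation reflects word-final hardening: voiced fricatives become stops word-finally. /v/ is underlying.
From [nirɛva] the stem 'fire' is /nirɛv/; word-finally this yields [nirɛb].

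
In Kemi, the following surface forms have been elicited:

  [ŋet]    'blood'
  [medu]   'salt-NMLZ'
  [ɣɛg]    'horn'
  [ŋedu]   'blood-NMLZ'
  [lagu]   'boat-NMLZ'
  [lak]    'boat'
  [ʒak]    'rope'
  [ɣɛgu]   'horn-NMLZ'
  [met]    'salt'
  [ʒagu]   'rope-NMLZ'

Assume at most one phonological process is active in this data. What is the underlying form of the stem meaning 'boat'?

/lak/

The stem for 'boat' ends in [g] in [lagu] but [k] in [lak].
If /g/ were underlying and a rule turned it into [k] in isolation, 'horn' would also alternate; but it has [g] in both [ɣɛgu] and [ɣɛg].
The underlying segment must be /k/; voiceless stops become voiced between vowels, yielding [g] there.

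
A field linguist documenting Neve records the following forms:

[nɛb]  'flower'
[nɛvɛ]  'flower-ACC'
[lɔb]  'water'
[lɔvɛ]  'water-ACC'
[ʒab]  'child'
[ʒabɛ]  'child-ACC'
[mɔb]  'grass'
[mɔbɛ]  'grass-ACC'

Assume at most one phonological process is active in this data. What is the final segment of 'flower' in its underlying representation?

/v/

The stem for 'flower' ends in [b] in [nɛb] but [v] in [nɛvɛ].
The stem 'child' ([ʒab], [ʒabɛ]) shows [b] unchanged in both environments, so [b] cannot be basic with [v] derived before the ACC suffix.
The alternation reflects word-final hardening: voiced fricatives become stops word-finally. /v/ is underlying.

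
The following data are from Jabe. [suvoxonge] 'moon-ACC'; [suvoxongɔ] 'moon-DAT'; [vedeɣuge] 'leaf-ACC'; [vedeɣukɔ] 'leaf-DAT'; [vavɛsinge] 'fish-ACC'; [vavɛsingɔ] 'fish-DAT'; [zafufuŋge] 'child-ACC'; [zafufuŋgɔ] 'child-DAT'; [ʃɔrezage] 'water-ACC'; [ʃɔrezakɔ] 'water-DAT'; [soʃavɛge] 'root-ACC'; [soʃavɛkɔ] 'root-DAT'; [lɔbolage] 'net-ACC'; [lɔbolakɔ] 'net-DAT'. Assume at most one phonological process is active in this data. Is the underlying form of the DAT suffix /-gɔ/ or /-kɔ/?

/-kɔ/

The DAT morpheme has two allomorphs, [-gɔ] and [-kɔ].
The ACC suffix, which begins with [g], is invariant after every stem; so [g] is not altered by any rule here.
So the underlying form is /-kɔ/, and voiceless stops become voiced after a nasal.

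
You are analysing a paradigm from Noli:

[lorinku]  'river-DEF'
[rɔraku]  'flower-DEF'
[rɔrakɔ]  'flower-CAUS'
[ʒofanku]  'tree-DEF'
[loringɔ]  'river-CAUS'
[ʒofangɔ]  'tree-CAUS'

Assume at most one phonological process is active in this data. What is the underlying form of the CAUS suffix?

The CAUS suffix surfaces as [-gɔ] and [-kɔ], depending on the final segment of the stem.
By contrast the DEF suffix keeps its initial [k] throughout — that segment must be underlying.
The CAUS suffix is therefore /-gɔ/ underlyingly, with post-vocalic devoicing: voiced stops become voiceless after a vowel.

/-gɔ/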